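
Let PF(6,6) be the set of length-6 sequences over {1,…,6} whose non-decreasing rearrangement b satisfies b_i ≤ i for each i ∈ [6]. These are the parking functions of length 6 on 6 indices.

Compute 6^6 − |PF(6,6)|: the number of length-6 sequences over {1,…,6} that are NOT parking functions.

|PF| = (6+1−6)·(6+1)^{6−1} = 1×16807 = 16807 [KW]
E.g. (2,5,6,4,6,4) → sorted (2,4,4,5,6,6): b_1=2>1, not a PF.
So 46656 − 16807 = 29849 fail.

29849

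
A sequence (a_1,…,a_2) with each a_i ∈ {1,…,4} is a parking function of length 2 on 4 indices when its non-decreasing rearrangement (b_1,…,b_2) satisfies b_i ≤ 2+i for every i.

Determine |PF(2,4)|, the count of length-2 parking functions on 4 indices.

15

|PF| = (4−2+1)·(4+1)^(2−1) = 3 · 5 = 15 (Konheim–Weiss)
Check (3,4) → sorted (3,4): b_i ≤ 2+i ∀i, a PF.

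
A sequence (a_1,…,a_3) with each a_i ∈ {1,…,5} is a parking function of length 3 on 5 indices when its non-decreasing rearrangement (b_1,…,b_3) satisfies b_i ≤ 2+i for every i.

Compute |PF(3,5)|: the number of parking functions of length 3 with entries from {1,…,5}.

Count = (5+1−3)·(5+1)^{3−1} = 3×36 = 108 (Konheim–Weiss)
E.g. (2,1,4) → sorted (1,2,4): b_i ≤ 2+i ∀i, a PF.

108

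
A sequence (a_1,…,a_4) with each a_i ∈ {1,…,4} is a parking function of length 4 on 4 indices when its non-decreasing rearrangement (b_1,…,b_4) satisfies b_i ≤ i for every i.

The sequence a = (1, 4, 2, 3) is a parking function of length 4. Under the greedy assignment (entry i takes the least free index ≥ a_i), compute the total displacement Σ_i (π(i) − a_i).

Σπ = 4·5/2 = 10 (π permutes [4]); Σa = 1+4+2+3 = 10; disp = 10−10 = 0.

0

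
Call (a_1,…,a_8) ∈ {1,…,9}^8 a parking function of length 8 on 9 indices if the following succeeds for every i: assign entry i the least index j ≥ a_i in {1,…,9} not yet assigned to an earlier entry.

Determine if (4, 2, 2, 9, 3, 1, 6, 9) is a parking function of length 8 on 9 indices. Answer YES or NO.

Order a: b = (1, 2, 2, 3, 4, 6, 9, 9).
  b_1=1 ≤ 2
  b_2=2 ≤ 3
  b_3=2 ≤ 4
  b_4=3 ≤ 5
  b_5=4 ≤ 6
  b_6=6 ≤ 7
  b_7=9 > 8
  fails at i=7 ⇒ NO

NO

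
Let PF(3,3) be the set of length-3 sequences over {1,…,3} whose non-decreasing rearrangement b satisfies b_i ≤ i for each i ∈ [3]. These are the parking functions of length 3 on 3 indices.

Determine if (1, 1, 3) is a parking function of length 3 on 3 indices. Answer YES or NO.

Order a: b = (1, 1, 3).
  b_1=1 ≤ 1
  b_2=1 ≤ 2
  b_3=3 ≤ 3
All bounds hold ⇒ YES

YES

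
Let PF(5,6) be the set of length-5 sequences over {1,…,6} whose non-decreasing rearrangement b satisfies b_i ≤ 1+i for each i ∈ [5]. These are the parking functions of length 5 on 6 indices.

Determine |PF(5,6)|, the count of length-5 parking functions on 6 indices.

4802

Count = (7−5)·7^(5−1) = 2 · 2401 = 4802 [KW]
E.g. (4,6,2,2,5) → sorted (2,2,4,5,6): b_i ≤ 1+i ∀i, a PF.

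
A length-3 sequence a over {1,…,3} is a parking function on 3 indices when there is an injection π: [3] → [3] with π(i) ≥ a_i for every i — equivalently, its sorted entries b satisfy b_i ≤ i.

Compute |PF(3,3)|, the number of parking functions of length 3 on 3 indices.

|PF| = (3+1−3)·(3+1)^{3−1} = 1·16 = 16
Example (2,2,1) → sorted (1,2,2): b_i ≤ i ∀i, a PF.

16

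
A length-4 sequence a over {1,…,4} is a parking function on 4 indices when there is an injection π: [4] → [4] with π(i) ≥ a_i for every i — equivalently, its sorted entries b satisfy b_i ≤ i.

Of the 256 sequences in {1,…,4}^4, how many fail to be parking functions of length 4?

131

#PF = 1·5^3 = 1·125 = 125 [KW]
Example (4,3,4,3) → sorted (3,3,4,4): b_1=3>1, not a PF.
So 256 − 125 = 131 fail.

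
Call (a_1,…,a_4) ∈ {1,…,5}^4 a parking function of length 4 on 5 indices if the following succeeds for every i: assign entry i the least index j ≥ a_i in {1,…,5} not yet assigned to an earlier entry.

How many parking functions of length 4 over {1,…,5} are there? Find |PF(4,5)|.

Count = (6−4)·6^(4−1) = 2·216 = 432 [KW]
Example (1,3,5,4) → sorted (1,3,4,5): b_i ≤ 1+i ∀i, a PF.

432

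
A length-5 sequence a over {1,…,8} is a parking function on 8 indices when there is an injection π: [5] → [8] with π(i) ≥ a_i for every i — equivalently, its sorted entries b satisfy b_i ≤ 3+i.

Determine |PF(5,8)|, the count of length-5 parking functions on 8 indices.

26244

Count = 4·9^4 = 4×6561 = 26244 (Pollak)
E.g. (5,6,7,8,1) → sorted (1,5,6,7,8): b_i ≤ 3+i ∀i, a PF.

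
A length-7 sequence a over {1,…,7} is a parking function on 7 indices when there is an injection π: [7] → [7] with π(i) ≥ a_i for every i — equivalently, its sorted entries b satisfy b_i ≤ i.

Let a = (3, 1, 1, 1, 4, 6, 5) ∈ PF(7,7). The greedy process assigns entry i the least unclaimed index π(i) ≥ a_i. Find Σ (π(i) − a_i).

7

Σπ = 28 ({1..7} each once); Σa = 3+1+1+1+4+6+5 = 21; disp = 28−21 = 7.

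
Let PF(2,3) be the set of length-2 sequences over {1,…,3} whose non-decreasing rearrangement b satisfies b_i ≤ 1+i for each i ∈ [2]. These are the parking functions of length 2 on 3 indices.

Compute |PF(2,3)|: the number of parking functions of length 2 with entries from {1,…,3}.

#PF = (3−2+1)·(3+1)^(2−1) = 2×4 = 8 (Konheim–Weiss)
Example (3,2) → sorted (2,3): b_i ≤ 1+i ∀i, a PF.

8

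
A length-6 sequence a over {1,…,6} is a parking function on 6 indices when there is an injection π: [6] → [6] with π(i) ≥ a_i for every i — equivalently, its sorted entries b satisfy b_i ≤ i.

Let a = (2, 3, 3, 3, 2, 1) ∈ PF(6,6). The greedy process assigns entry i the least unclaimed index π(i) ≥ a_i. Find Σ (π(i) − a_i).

7

Σπ(i) = 1+…+6 = 21; Σa = 2+3+3+3+2+1 = 14; disp = 21−14 = 7.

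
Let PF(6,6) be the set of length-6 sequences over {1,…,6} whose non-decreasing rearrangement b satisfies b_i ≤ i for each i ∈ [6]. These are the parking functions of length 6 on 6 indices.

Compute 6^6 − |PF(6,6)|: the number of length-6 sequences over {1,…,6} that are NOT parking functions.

|PF(6,6)| = (7−6)·7^(6−1) = 1×16807 = 16807 (Pollak)
Check (2,4,4,5,2,4) → sorted (2,2,4,4,4,5): b_1=2>1, not a PF.
So 46656 − 16807 = 29849 fail.

29849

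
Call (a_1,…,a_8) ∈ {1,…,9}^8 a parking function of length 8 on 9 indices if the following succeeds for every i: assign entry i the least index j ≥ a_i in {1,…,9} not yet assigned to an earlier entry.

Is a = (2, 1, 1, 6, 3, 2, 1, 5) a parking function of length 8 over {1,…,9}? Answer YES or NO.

YES

Order a: b = (1, 1, 1, 2, 2, 3, 5, 6).
  b_1=1 ≤ 2
  b_2=1 ≤ 3
  b_3=1 ≤ 4
  b_4=2 ≤ 5
  b_5=2 ≤ 6
  b_6=3 ≤ 7
  b_7=5 ≤ 8
  b_8=6 ≤ 9
All bounds hold ⇒ YES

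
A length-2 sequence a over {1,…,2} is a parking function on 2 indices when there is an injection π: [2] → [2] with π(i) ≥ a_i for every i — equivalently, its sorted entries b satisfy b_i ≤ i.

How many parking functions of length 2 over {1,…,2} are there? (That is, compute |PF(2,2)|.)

#PF = (2−2+1)·(2+1)^(2−1) = 1 · 3 = 3 (Pollak)
E.g. (1,2) → sorted (1,2): b_i ≤ i ∀i, a PF.

3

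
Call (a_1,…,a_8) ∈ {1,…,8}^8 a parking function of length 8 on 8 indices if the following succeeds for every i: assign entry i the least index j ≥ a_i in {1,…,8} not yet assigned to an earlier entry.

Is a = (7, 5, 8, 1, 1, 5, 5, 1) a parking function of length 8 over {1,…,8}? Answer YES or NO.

NO

Rearranged: b = (1, 1, 1, 5, 5, 5, 7, 8).
  b_1=1 ≤ 1
  b_2=1 ≤ 2
  b_3=1 ≤ 3
  b_4=5 > 4
  fails at i=4 ⇒ NO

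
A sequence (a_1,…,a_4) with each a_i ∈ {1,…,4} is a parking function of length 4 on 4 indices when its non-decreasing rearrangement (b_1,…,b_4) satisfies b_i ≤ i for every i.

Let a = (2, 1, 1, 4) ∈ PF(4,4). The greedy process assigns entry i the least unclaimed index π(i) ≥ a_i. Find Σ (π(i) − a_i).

Σπ = 10 ({1..4} each once); Σa = 2+1+1+4 = 8; disp = 10−8 = 2.

2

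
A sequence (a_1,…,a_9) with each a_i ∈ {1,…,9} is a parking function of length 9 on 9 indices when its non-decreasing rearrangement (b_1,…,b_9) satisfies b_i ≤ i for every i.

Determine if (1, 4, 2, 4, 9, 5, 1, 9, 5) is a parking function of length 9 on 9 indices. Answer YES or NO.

Rearranged: b = (1, 1, 2, 4, 4, 5, 5, 9, 9).
  b_1=1 ≤ 1
  b_2=1 ≤ 2
  b_3=2 ≤ 3
  b_4=4 ≤ 4
  b_5=4 ≤ 5
  b_6=5 ≤ 6
  b_7=5 ≤ 7
  b_8=9 > 8
  fails at i=8 ⇒ NO

NO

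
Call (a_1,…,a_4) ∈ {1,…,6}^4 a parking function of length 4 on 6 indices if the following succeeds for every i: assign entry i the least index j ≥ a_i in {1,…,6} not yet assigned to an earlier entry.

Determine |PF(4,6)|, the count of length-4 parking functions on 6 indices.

1029

Count = (6−4+1)·(6+1)^(4−1) = 3×343 = 1029 (Pollak)
Example (2,2,5,4) → sorted (2,2,4,5): b_i ≤ 2+i ∀i, a PF.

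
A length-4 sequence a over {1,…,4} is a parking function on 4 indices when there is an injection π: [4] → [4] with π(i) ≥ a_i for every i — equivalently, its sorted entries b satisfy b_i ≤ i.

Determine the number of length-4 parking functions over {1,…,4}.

125

|PF| = (4+1−4)·(4+1)^{4−1} = 1·125 = 125 (Konheim–Weiss)
E.g. (4,1,1,2) → sorted (1,1,2,4): b_i ≤ i ∀i, a PF.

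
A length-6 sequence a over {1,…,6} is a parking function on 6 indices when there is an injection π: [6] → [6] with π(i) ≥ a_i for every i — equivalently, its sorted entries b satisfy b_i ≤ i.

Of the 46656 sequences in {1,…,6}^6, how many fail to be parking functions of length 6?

29849

|PF(6,6)| = (7−6)·7^(6−1) = 1·16807 = 16807
Example (2,1,3,6,6,6) → sorted (1,2,3,6,6,6): b_4=6>4, not a PF.
6^6 − 16807 = 46656 − 16807 = 29849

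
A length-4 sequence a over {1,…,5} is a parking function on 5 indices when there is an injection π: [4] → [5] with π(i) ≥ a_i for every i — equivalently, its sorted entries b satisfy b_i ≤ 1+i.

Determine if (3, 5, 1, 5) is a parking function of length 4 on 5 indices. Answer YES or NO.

NO

Rearranged: b = (1, 3, 5, 5).
  b_1=1 ≤ 2
  b_2=3 ≤ 3
  b_3=5 > 4
  fails at i=3 ⇒ NO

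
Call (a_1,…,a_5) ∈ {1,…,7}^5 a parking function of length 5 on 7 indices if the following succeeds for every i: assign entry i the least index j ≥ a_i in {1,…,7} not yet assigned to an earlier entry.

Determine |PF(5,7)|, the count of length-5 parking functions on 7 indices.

|PF(5,7)| = (7−5+1)·(7+1)^(5−1) = 3·4096 = 12288
E.g. (1,5,6,5,1) → sorted (1,1,5,5,6): b_i ≤ 2+i ∀i, a PF.

12288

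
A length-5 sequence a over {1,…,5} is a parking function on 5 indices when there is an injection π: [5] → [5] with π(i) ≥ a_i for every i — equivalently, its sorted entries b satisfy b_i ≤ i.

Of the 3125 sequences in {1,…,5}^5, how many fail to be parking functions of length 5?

1829

#PF = (5−5+1)·(5+1)^(5−1) = 1 · 1296 = 1296 [KW]
One tuple (4,4,2,5,4) → sorted (2,4,4,4,5): b_1=2>1, not a PF.
Total 3125; non-PF = 3125−1296 = 1829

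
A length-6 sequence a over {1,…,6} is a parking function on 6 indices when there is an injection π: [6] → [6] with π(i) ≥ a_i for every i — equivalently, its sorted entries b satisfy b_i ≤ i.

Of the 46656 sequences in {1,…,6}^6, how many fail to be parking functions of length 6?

29849

|PF(6,6)| = (6−6+1)·(6+1)^(6−1) = 1 · 16807 = 16807 (Pollak)
Check (5,3,4,2,2,4) → sorted (2,2,3,4,4,5): b_1=2>1, not a PF.
6^6 − 16807 = 46656 − 16807 = 29849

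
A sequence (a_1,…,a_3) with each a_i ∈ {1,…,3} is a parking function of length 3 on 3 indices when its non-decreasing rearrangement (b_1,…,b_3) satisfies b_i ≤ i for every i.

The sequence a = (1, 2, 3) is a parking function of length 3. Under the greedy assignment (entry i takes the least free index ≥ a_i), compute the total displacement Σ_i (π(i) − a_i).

Σπ = 6 ({1..3} each once); Σa = 1+2+3 = 6; disp = 6−6 = 0.

0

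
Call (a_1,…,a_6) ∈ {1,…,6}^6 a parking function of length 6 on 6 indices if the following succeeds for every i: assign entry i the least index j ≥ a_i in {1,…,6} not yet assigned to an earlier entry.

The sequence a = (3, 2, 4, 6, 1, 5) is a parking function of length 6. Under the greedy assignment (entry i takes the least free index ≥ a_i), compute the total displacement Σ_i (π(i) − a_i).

0

Σπ(i) = 1+…+6 = 21; Σa = 3+2+4+6+1+5 = 21; disp = 21−21 = 0.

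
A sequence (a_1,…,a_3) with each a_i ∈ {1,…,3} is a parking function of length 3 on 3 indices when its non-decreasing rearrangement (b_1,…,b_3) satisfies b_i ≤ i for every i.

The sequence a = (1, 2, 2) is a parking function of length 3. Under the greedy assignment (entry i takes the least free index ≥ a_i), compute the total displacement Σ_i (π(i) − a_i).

Σπ = 6 ({1..3} each once); Σa = 1+2+2 = 5; disp = 6−5 = 1.

1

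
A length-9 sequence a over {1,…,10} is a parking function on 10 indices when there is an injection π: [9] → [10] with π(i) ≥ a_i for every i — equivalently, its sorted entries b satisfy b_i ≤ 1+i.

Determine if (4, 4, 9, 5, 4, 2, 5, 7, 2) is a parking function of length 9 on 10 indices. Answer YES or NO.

YES

Order a: b = (2, 2, 4, 4, 4, 5, 5, 7, 9).
  b_1=2 ≤ 2
  b_2=2 ≤ 3
  b_3=4 ≤ 4
  b_4=4 ≤ 5
  b_5=4 ≤ 6
  b_6=5 ≤ 7
  b_7=5 ≤ 8
  b_8=7 ≤ 9
  b_9=9 ≤ 10
All bounds hold ⇒ YES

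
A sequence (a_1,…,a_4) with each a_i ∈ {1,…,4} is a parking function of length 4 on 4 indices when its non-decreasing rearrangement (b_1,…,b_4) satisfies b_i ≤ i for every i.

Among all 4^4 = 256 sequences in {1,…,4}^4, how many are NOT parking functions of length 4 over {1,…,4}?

Count = (5−4)·5^(4−1) = 1·125 = 125 (Konheim–Weiss)
E.g. (2,3,3,2) → sorted (2,2,3,3): b_1=2>1, not a PF.
Total 256; non-PF = 256−125 = 131

131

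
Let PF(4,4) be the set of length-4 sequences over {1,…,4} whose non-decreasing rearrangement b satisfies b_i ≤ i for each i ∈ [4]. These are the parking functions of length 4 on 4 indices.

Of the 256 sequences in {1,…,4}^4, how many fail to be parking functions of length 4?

131

Count = (4+1−4)·(4+1)^{4−1} = 1 · 125 = 125 [KW]
Check (3,4,3,3) → sorted (3,3,3,4): b_1=3>1, not a PF.
So 256 − 125 = 131 fail.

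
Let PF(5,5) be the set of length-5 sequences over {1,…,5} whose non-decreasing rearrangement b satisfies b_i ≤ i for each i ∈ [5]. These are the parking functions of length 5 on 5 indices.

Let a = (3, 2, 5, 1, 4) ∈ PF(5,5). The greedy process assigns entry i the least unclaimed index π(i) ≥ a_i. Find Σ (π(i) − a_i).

Σπ = 5·6/2 = 15 (π permutes [5]); Σa = 3+2+5+1+4 = 15; disp = 15−15 = 0.

0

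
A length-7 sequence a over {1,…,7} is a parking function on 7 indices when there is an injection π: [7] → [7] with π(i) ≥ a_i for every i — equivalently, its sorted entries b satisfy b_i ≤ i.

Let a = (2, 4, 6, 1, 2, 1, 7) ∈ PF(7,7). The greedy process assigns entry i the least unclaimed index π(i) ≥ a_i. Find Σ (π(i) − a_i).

Σπ = 7·8/2 = 28 (π permutes [7]); Σa = 2+4+6+1+2+1+7 = 23; disp = 28−23 = 5.

5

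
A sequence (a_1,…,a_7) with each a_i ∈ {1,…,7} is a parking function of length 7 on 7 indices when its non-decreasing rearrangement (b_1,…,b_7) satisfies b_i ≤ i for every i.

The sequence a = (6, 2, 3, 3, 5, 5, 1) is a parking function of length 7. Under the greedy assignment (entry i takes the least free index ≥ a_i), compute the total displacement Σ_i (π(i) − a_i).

Σπ = 7·8/2 = 28 (π permutes [7]); Σa = 6+2+3+3+5+5+1 = 25; disp = 28−25 = 3.

3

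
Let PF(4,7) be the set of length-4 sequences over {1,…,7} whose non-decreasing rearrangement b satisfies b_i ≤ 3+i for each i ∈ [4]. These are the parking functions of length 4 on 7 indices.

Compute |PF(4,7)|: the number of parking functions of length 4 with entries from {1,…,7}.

2048

Count = 4·8^3 = 4·512 = 2048 (Pollak)
E.g. (2,4,4,3) → sorted (2,3,4,4): b_i ≤ 3+i ∀i, a PF.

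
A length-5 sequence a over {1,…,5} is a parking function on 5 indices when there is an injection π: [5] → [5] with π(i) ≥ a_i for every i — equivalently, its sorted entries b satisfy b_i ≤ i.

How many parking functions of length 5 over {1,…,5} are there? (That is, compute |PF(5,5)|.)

|PF(5,5)| = (5−5+1)·(5+1)^(5−1) = 1·1296 = 1296
One tuple (3,1,3,1,2) → sorted (1,1,2,3,3): b_i ≤ i ∀i, a PF.

1296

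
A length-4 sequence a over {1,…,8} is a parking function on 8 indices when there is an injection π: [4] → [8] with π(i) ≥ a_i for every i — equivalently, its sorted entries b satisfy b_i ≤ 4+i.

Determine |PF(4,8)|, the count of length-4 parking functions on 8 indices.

3645

|PF| = 5·9^3 = 5 · 729 = 3645
E.g. (5,5,3,3) → sorted (3,3,5,5): b_i ≤ 4+i ∀i, a PF.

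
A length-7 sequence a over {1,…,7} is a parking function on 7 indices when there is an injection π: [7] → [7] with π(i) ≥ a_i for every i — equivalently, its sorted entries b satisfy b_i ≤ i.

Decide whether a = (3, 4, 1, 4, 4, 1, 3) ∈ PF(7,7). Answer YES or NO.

YES

Rearranged: b = (1, 1, 3, 3, 4, 4, 4).
  b_1=1 ≤ 1
  b_2=1 ≤ 2
  b_3=3 ≤ 3
  b_4=3 ≤ 4
  b_5=4 ≤ 5
  b_6=4 ≤ 6
  b_7=4 ≤ 7
All bounds hold ⇒ YES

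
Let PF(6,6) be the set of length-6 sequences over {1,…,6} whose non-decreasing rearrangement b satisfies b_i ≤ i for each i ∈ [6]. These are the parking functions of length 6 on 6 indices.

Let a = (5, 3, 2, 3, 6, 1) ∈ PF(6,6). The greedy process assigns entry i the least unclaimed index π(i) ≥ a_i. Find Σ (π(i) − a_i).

Σπ = 21 ({1..6} each once); Σa = 5+3+2+3+6+1 = 20; disp = 21−20 = 1.

1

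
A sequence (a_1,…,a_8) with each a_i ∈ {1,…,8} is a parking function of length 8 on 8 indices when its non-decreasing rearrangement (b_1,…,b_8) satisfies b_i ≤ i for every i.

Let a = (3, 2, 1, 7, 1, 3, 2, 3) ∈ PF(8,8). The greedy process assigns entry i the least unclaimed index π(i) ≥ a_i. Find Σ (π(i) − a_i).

14

Σπ(i) = 1+…+8 = 36; Σa = 3+2+1+7+1+3+2+3 = 22; disp = 36−22 = 14.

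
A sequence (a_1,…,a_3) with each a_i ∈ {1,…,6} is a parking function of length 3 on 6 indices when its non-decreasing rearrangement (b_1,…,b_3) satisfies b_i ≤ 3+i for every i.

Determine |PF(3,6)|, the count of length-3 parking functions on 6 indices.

Count = (7−3)·7^(3−1) = 4 · 49 = 196 [KW]
Check (2,5,2) → sorted (2,2,5): b_i ≤ 3+i ∀i, a PF.

196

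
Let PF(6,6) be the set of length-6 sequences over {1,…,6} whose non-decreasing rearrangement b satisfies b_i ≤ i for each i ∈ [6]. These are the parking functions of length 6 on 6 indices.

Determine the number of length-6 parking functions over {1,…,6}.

16807

|PF(6,6)| = 1·7^5 = 1×16807 = 16807 [KW]
Check (2,3,3,2,1,2) → sorted (1,2,2,2,3,3): b_i ≤ i ∀i, a PF.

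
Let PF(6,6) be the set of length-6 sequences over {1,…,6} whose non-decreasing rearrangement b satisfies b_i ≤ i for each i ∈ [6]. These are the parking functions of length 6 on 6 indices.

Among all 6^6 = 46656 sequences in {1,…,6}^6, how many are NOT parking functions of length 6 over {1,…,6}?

#PF = (7−6)·7^(6−1) = 1×16807 = 16807
E.g. (5,6,6,6,1,6) → sorted (1,5,6,6,6,6): b_2=5>2, not a PF.
6^6 − 16807 = 46656 − 16807 = 29849

29849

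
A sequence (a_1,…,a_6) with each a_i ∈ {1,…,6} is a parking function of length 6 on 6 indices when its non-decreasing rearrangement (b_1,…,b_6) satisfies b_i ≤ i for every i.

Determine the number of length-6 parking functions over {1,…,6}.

16807

Count = (6−6+1)·(6+1)^(6−1) = 1×16807 = 16807 [KW]
Example (4,5,2,1,1,5) → sorted (1,1,2,4,5,5): b_i ≤ i ∀i, a PF.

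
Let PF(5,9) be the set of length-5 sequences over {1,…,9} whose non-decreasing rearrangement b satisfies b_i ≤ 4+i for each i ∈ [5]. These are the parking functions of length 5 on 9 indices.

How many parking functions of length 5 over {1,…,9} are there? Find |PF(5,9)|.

50000

#PF = 5·10^4 = 5×10000 = 50000 [KW]
One tuple (5,7,2,8,8) → sorted (2,5,7,8,8): b_i ≤ 4+i ∀i, a PF.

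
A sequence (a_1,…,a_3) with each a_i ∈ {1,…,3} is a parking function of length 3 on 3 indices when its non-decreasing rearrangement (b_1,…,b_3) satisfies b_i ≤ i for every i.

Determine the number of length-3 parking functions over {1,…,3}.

Count = 1·4^2 = 1·16 = 16 (Konheim–Weiss)
E.g. (2,3,1) → sorted (1,2,3): b_i ≤ i ∀i, a PF.

16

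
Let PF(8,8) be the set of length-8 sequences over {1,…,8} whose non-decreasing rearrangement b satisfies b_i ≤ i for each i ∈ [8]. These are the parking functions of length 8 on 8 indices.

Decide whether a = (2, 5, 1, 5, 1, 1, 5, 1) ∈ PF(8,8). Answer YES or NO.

YES

Order a: b = (1, 1, 1, 1, 2, 5, 5, 5).
  b_1=1 ≤ 1
  b_2=1 ≤ 2
  b_3=1 ≤ 3
  b_4=1 ≤ 4
  b_5=2 ≤ 5
  b_6=5 ≤ 6
  b_7=5 ≤ 7
  b_8=5 ≤ 8
All bounds hold ⇒ YES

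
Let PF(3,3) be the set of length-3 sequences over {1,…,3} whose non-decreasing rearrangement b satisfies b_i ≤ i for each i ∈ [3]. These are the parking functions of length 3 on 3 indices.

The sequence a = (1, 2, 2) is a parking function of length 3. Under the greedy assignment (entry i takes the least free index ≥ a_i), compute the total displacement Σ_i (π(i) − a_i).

1

Σπ(i) = 1+…+3 = 6; Σa = 1+2+2 = 5; disp = 6−5 = 1.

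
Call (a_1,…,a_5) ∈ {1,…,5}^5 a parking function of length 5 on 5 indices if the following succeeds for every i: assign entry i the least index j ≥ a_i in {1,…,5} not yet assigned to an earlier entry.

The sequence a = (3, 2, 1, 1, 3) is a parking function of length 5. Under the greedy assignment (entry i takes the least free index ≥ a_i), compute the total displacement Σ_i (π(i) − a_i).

Σπ = 5·6/2 = 15 (π permutes [5]); Σa = 3+2+1+1+3 = 10; disp = 15−10 = 5.

5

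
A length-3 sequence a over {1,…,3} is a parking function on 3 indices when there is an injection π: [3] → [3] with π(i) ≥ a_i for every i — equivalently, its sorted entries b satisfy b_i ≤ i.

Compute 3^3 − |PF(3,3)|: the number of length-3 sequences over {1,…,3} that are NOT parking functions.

|PF(3,3)| = (4−3)·4^(3−1) = 1·16 = 16
One tuple (2,2,3) → sorted (2,2,3): b_1=2>1, not a PF.
3^3 − 16 = 27 − 16 = 11

11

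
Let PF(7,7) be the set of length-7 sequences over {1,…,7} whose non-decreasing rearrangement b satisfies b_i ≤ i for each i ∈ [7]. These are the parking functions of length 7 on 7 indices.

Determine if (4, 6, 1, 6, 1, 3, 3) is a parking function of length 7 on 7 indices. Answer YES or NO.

YES

Order a: b = (1, 1, 3, 3, 4, 6, 6).
  b_1=1 ≤ 1
  b_2=1 ≤ 2
  b_3=3 ≤ 3
  b_4=3 ≤ 4
  b_5=4 ≤ 5
  b_6=6 ≤ 6
  b_7=6 ≤ 7
All bounds hold ⇒ YES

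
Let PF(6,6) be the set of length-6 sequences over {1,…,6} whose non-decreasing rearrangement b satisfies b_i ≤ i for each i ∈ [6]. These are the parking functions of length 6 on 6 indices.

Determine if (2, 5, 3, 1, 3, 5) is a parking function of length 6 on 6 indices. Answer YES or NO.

YES

Rearranged: b = (1, 2, 3, 3, 5, 5).
  b_1=1 ≤ 1
  b_2=2 ≤ 2
  b_3=3 ≤ 3
  b_4=3 ≤ 4
  b_5=5 ≤ 5
  b_6=5 ≤ 6
All bounds hold ⇒ YES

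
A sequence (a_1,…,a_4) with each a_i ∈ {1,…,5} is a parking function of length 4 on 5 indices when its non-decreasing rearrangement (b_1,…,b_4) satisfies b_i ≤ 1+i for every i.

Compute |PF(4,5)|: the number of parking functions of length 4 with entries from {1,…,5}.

432

Count = (5−4+1)·(5+1)^(4−1) = 2×216 = 432 (Pollak)
Example (2,1,5,2) → sorted (1,2,2,5): b_i ≤ 1+i ∀i, a PF.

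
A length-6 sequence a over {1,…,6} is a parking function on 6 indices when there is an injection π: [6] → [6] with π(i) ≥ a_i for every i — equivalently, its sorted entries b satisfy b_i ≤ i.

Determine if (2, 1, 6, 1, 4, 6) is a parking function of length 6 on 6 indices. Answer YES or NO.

NO

Sorted: b = (1, 1, 2, 4, 6, 6).
  b_1=1 ≤ 1
  b_2=1 ≤ 2
  b_3=2 ≤ 3
  b_4=4 ≤ 4
  b_5=6 > 5
  fails at i=5 ⇒ NO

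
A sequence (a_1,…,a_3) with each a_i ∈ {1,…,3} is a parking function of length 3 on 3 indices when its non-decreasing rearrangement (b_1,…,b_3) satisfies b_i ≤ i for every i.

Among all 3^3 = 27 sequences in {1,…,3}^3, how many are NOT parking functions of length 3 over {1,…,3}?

Count = (4−3)·4^(3−1) = 1 · 16 = 16 [KW]
One tuple (2,2,2) → sorted (2,2,2): b_1=2>1, not a PF.
So 27 − 16 = 11 fail.

11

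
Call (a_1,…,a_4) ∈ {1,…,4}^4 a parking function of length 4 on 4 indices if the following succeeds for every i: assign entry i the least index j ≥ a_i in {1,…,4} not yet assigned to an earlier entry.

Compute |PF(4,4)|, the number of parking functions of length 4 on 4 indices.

125

|PF(4,4)| = (4−4+1)·(4+1)^(4−1) = 1 · 125 = 125 (Konheim–Weiss)
One tuple (3,1,1,4) → sorted (1,1,3,4): b_i ≤ i ∀i, a PF.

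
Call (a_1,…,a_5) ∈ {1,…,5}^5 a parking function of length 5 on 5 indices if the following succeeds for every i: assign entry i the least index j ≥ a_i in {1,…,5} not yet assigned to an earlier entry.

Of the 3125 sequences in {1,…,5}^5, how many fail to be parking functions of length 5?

|PF(5,5)| = (6−5)·6^(5−1) = 1 · 1296 = 1296 [KW]
Check (5,1,4,2,5) → sorted (1,2,4,5,5): b_3=4>3, not a PF.
So 3125 − 1296 = 1829 fail.

1829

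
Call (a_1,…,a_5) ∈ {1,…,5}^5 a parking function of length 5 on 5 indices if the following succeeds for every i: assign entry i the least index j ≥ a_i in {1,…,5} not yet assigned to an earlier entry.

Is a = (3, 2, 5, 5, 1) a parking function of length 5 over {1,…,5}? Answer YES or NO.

Rearranged: b = (1, 2, 3, 5, 5).
  b_1=1 ≤ 1
  b_2=2 ≤ 2
  b_3=3 ≤ 3
  b_4=5 > 4
  fails at i=4 ⇒ NO

NO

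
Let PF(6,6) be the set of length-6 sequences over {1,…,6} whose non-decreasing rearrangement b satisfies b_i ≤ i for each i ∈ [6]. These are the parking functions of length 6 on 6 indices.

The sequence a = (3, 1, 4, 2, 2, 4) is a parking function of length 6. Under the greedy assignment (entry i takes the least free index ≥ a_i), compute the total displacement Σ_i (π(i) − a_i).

Σπ = 21 ({1..6} each once); Σa = 3+1+4+2+2+4 = 16; disp = 21−16 = 5.

5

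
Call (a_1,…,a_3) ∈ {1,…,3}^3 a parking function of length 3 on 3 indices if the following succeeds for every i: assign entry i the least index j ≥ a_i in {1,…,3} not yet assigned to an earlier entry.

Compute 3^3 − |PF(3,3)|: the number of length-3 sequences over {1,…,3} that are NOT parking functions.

11

Count = (4−3)·4^(3−1) = 1·16 = 16 (Konheim–Weiss)
E.g. (3,3,3) → sorted (3,3,3): b_1=3>1, not a PF.
3^3 − 16 = 27 − 16 = 11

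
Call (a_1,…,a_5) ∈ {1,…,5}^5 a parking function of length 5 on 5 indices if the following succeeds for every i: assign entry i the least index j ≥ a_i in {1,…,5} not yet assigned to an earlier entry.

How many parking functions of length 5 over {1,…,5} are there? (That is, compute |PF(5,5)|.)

1296

#PF = (6−5)·6^(5−1) = 1·1296 = 1296
Check (1,4,3,4,1) → sorted (1,1,3,4,4): b_i ≤ i ∀i, a PF.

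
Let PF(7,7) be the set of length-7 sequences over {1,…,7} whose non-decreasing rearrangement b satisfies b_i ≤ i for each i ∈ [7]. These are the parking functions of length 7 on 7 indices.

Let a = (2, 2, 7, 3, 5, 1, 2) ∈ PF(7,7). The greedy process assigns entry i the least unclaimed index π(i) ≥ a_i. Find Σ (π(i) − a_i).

6

Σπ = 28 ({1..7} each once); Σa = 2+2+7+3+5+1+2 = 22; disp = 28−22 = 6.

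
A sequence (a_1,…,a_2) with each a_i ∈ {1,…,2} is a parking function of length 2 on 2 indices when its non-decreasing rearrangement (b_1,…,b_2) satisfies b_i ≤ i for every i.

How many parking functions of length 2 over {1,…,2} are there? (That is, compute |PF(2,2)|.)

3

#PF = (2−2+1)·(2+1)^(2−1) = 1·3 = 3
Example (2,1) → sorted (1,2): b_i ≤ i ∀i, a PF.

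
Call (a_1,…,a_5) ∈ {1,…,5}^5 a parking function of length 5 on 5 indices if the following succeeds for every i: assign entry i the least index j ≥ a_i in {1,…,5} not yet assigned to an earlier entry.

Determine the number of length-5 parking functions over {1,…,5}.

1296

#PF = (5−5+1)·(5+1)^(5−1) = 1 · 1296 = 1296 (Konheim–Weiss)
Check (2,2,3,1,1) → sorted (1,1,2,2,3): b_i ≤ i ∀i, a PF.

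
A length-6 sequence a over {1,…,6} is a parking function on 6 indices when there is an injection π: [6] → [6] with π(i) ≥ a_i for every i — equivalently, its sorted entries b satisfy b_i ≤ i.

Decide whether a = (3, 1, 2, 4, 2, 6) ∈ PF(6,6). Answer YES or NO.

Sorted: b = (1, 2, 2, 3, 4, 6).
  b_1=1 ≤ 1
  b_2=2 ≤ 2
  b_3=2 ≤ 3
  b_4=3 ≤ 4
  b_5=4 ≤ 5
  b_6=6 ≤ 6
All bounds hold ⇒ YES

YES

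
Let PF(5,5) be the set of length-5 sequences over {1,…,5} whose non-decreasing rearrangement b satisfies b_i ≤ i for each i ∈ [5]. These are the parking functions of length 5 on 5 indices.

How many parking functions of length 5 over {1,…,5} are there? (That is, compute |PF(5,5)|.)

1296

|PF(5,5)| = 1·6^4 = 1·1296 = 1296 (Konheim–Weiss)
Check (2,1,2,3,1) → sorted (1,1,2,2,3): b_i ≤ i ∀i, a PF.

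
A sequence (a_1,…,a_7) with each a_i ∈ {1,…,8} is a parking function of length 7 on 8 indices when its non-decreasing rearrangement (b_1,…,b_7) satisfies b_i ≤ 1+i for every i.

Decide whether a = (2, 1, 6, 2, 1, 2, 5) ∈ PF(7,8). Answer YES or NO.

Rearranged: b = (1, 1, 2, 2, 2, 5, 6).
  b_1=1 ≤ 2
  b_2=1 ≤ 3
  b_3=2 ≤ 4
  b_4=2 ≤ 5
  b_5=2 ≤ 6
  b_6=5 ≤ 7
  b_7=6 ≤ 8
All bounds hold ⇒ YES

YES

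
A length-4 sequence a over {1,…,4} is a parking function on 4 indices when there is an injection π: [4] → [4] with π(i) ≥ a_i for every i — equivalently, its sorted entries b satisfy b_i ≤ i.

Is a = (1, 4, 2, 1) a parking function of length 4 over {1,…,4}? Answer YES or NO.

YES

Order a: b = (1, 1, 2, 4).
  b_1=1 ≤ 1
  b_2=1 ≤ 2
  b_3=2 ≤ 3
  b_4=4 ≤ 4
All bounds hold ⇒ YES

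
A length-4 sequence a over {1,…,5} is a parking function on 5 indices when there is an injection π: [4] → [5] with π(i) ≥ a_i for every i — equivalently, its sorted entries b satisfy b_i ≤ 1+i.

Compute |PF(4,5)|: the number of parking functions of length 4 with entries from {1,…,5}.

|PF| = (5+1−4)·(5+1)^{4−1} = 2 · 216 = 432 [KW]
E.g. (1,2,2,4) → sorted (1,2,2,4): b_i ≤ 1+i ∀i, a PF.

432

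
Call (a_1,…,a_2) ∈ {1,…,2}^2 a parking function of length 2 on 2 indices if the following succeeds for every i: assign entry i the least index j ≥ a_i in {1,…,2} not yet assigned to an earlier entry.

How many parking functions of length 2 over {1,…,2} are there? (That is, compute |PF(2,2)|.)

|PF(2,2)| = (2−2+1)·(2+1)^(2−1) = 1 · 3 = 3
Check (2,1) → sorted (1,2): b_i ≤ i ∀i, a PF.

3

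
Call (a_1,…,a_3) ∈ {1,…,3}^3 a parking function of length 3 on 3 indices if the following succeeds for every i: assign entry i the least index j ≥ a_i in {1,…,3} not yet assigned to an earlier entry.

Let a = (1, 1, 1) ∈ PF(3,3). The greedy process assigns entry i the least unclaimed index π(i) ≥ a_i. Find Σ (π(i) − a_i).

Σπ(i) = 1+…+3 = 6; Σa = 1+1+1 = 3; disp = 6−3 = 3.

3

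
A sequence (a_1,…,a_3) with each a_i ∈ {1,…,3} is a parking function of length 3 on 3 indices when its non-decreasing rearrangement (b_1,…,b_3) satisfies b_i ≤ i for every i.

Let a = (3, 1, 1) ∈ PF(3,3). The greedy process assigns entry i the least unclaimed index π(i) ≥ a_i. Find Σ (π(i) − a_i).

Σπ(i) = 1+…+3 = 6; Σa = 3+1+1 = 5; disp = 6−5 = 1.

1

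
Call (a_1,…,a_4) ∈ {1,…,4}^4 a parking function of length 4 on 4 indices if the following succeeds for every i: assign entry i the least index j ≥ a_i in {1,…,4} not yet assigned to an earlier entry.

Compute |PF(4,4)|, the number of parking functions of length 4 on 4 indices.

|PF(4,4)| = (4+1−4)·(4+1)^{4−1} = 1 · 125 = 125
Check (2,4,1,1) → sorted (1,1,2,4): b_i ≤ i ∀i, a PF.

125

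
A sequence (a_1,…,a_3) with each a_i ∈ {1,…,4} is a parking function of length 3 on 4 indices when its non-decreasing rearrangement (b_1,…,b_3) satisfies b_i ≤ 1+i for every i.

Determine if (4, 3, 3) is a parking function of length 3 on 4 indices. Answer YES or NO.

Order a: b = (3, 3, 4).
  b_1=3 > 2
  fails at i=1 ⇒ NO

NO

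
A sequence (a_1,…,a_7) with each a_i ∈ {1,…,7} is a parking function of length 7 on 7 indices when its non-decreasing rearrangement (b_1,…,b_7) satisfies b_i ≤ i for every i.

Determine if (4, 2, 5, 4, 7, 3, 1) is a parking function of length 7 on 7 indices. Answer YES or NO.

YES

Order a: b = (1, 2, 3, 4, 4, 5, 7).
  b_1=1 ≤ 1
  b_2=2 ≤ 2
  b_3=3 ≤ 3
  b_4=4 ≤ 4
  b_5=4 ≤ 5
  b_6=5 ≤ 6
  b_7=7 ≤ 7
All bounds hold ⇒ YES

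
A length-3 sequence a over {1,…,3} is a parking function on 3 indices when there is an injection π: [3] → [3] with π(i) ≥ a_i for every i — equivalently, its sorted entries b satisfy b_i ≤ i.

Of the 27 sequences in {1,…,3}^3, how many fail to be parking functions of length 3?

11

|PF(3,3)| = (3−3+1)·(3+1)^(3−1) = 1 · 16 = 16 (Pollak)
One tuple (3,3,3) → sorted (3,3,3): b_1=3>1, not a PF.
So 27 − 16 = 11 fail.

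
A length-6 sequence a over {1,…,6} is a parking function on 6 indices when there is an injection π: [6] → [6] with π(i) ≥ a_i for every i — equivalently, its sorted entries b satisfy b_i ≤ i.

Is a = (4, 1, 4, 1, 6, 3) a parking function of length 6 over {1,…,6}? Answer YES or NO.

Rearranged: b = (1, 1, 3, 4, 4, 6).
  b_1=1 ≤ 1
  b_2=1 ≤ 2
  b_3=3 ≤ 3
  b_4=4 ≤ 4
  b_5=4 ≤ 5
  b_6=6 ≤ 6
All bounds hold ⇒ YES

YES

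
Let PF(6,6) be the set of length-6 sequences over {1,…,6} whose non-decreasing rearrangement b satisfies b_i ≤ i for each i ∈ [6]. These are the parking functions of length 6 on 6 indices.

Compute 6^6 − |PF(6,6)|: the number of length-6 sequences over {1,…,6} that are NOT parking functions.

29849

|PF| = 1·7^5 = 1·16807 = 16807 (Konheim–Weiss)
One tuple (6,5,6,3,6,4) → sorted (3,4,5,6,6,6): b_1=3>1, not a PF.
6^6 − 16807 = 46656 − 16807 = 29849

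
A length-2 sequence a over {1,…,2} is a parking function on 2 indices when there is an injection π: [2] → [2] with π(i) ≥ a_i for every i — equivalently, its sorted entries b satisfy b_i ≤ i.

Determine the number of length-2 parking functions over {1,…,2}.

3

|PF| = (2−2+1)·(2+1)^(2−1) = 1 · 3 = 3 [KW]
E.g. (1,2) → sorted (1,2): b_i ≤ i ∀i, a PF.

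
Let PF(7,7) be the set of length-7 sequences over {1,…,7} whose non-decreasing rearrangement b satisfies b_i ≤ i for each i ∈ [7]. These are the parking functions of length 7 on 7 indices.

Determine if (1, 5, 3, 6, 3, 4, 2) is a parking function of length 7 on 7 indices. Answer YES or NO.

Sorted: b = (1, 2, 3, 3, 4, 5, 6).
  b_1=1 ≤ 1
  b_2=2 ≤ 2
  b_3=3 ≤ 3
  b_4=3 ≤ 4
  b_5=4 ≤ 5
  b_6=5 ≤ 6
  b_7=6 ≤ 7
All bounds hold ⇒ YES

YES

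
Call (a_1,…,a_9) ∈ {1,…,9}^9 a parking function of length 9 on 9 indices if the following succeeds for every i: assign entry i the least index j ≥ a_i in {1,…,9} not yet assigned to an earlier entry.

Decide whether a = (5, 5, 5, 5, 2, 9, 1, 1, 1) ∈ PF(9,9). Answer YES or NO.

YES

Sorted: b = (1, 1, 1, 2, 5, 5, 5, 5, 9).
  b_1=1 ≤ 1
  b_2=1 ≤ 2
  b_3=1 ≤ 3
  b_4=2 ≤ 4
  b_5=5 ≤ 5
  b_6=5 ≤ 6
  b_7=5 ≤ 7
  b_8=5 ≤ 8
  b_9=9 ≤ 9
All bounds hold ⇒ YES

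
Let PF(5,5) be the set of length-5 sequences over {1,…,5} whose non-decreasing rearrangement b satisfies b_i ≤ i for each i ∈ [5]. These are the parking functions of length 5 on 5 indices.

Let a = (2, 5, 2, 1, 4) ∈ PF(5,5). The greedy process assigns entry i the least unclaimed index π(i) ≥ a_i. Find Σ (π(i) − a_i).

1

Σπ(i) = 1+…+5 = 15; Σa = 2+5+2+1+4 = 14; disp = 15−14 = 1.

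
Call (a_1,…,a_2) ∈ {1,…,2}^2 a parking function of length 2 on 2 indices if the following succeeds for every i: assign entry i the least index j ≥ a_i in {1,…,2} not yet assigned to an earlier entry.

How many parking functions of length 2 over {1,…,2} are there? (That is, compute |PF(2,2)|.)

3

#PF = (3−2)·3^(2−1) = 1·3 = 3
Check (1,1) → sorted (1,1): b_i ≤ i ∀i, a PF.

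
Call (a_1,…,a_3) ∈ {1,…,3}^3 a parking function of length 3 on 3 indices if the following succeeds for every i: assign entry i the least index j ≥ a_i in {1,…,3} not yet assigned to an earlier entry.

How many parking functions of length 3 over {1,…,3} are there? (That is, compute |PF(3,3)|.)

#PF = 1·4^2 = 1·16 = 16 (Pollak)
Check (1,2,3) → sorted (1,2,3): b_i ≤ i ∀i, a PF.

16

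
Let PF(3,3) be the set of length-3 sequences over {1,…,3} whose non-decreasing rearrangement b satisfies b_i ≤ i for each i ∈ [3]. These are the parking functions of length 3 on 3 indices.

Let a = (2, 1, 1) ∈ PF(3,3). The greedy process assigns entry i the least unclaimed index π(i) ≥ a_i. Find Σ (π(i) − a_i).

Σπ = 6 ({1..3} each once); Σa = 2+1+1 = 4; disp = 6−4 = 2.

2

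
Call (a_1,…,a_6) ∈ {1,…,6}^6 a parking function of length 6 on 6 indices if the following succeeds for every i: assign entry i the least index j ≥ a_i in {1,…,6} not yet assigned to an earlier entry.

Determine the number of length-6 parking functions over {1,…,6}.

|PF| = (7−6)·7^(6−1) = 1 · 16807 = 16807 (Konheim–Weiss)
One tuple (1,5,3,2,1,5) → sorted (1,1,2,3,5,5): b_i ≤ i ∀i, a PF.

16807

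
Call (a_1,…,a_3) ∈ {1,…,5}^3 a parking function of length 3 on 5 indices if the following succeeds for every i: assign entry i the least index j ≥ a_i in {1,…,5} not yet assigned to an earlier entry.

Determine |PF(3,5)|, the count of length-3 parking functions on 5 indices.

108

|PF| = (5+1−3)·(5+1)^{3−1} = 3×36 = 108
One tuple (3,1,2) → sorted (1,2,3): b_i ≤ 2+i ∀i, a PF.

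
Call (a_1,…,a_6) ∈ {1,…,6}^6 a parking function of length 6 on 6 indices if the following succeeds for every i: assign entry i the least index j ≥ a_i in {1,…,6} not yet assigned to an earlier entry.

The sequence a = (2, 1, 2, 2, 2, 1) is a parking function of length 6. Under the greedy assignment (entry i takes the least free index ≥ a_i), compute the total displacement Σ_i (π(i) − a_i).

Σπ(i) = 1+…+6 = 21; Σa = 2+1+2+2+2+1 = 10; disp = 21−10 = 11.

11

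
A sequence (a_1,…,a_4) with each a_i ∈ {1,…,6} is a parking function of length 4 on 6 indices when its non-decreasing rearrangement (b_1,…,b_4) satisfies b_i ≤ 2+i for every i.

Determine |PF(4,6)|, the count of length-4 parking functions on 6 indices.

#PF = 3·7^3 = 3×343 = 1029 [KW]
One tuple (1,5,2,2) → sorted (1,2,2,5): b_i ≤ 2+i ∀i, a PF.

1029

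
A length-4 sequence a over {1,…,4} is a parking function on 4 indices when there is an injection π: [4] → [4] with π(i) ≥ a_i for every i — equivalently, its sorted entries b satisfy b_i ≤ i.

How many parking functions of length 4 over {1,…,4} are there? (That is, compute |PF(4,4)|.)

Count = (4+1−4)·(4+1)^{4−1} = 1 · 125 = 125 (Konheim–Weiss)
One tuple (1,2,2,3) → sorted (1,2,2,3): b_i ≤ i ∀i, a PF.

125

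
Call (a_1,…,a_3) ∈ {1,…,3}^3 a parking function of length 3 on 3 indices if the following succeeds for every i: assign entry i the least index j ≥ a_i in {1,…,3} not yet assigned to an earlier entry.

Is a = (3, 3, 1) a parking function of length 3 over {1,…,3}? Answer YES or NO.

Sorted: b = (1, 3, 3).
  b_1=1 ≤ 1
  b_2=3 > 2
  fails at i=2 ⇒ NO

NO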